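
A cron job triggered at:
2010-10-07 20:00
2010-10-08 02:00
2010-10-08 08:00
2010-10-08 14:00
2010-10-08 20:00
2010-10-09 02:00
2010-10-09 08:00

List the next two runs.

Gaps: 6, 6, 6, 6, 6, 6 hours — each event is 6 hours after the previous one.
2010-10-09 08:00 + 6 h = 2010-10-09 14:00.
2010-10-09 14:00 + 6 h = 2010-10-09 20:00.

2010-10-09 14:00, 2010-10-09 20:00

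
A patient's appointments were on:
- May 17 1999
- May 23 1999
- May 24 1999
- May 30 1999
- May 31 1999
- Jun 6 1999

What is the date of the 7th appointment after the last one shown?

Every event lands on a Monday or Sunday (gaps cycle 6, 1, 6, 1, 6).
So the schedule is: every Monday and Sunday.
Next Monday: Jun 7 1999.
The following Sunday is Jun 13 1999.
Next Monday: Jun 14 1999.
Next Sunday: Jun 20 1999.
The following Monday is Jun 21 1999.
The following Sunday is Jun 27 1999.
Next Monday: Jun 28 1999.

Jun 28 1999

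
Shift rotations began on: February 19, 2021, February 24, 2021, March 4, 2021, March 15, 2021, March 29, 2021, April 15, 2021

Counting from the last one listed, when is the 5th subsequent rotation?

Intervals are 5, 8, 11, 14, 17 days — an arithmetic progression with common difference 3.
Next gap: 20 days. April 15, 2021 + 20 days = May 5, 2021.
Next gap: 23 days. May 5, 2021 + 23 days = May 28, 2021.
Next gap: 26 days. May 28, 2021 + 26 days = June 23, 2021.
Next gap: 29 days. June 23, 2021 + 29 days = July 22, 2021.
Next gap: 32 days. July 22, 2021 + 32 days = August 23, 2021.

August 23, 2021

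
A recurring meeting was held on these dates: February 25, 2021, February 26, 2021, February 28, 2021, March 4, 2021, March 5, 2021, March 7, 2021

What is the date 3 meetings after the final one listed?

Gaps: 1, 2, 4, 1, 2 days — not constant, but cyclic with period 3.
The events fall on every Thursday, Friday and Sunday.
The following Thursday is March 11, 2021.
Next Friday: March 12, 2021.
Next Sunday: March 14, 2021.

March 14, 2021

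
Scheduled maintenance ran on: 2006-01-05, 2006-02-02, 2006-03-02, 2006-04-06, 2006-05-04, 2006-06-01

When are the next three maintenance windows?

These are Thursdays at 28- or 35-day spacing (28, 28, 35, 28, 28).
The pattern: 1st Thursday of the month.
July 2006 — 1st Thursday is 2006-07-06.
August 2006 — 1st Thursday is 2006-08-03.
1st Thursday of September 2006: 2006-09-07.

2006-07-06, 2006-08-03, 2006-09-07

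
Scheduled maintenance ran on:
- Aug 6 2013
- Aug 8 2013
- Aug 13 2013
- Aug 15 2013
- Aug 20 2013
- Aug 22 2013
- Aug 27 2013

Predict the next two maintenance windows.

Gaps: 2, 5, 2, 5, 2, 5 days — not constant, but cyclic with period 2.
The events fall on every Tuesday and Thursday.
The following Thursday is Aug 29 2013.
The following Tuesday is Sep 3 2013.

Aug 29 2013, Sep 3 2013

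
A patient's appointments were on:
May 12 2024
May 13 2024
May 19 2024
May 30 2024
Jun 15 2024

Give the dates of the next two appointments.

Intervals are 1, 6, 11, 16 days — an arithmetic progression with common difference 5.
Next gap: 21 days. Jun 15 2024 + 21 days = Jul 6 2024.
Next gap: 26 days. Jul 6 2024 + 26 days = Aug 1 2024.

Jul 6 2024, Aug 1 2024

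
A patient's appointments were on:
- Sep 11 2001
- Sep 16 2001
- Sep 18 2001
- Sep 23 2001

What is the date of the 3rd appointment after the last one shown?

Gaps: 5, 2, 5 days — not constant, but cyclic with period 2.
The events fall on every Tuesday and Sunday.
Next Tuesday: Sep 25 2001.
Next Sunday: Sep 30 2001.
Next Tuesday: Oct 2 2001.

Oct 2 2001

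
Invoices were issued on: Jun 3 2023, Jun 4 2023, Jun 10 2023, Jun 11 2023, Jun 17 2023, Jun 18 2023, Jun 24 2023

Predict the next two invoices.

Jun 25 2023, Jul 1 2023

Gaps: 1, 6, 1, 6, 1, 6 days — not constant, but cyclic with period 2.
The events fall on every Saturday and Sunday.
The following Sunday is Jun 25 2023.
Next Saturday: Jul 1 2023.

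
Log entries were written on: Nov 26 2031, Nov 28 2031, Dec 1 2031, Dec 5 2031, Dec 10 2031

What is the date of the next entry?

Intervals are 2, 3, 4, 5 days — an arithmetic progression with common difference 1.
Next gap: 6 days. Dec 10 2031 + 6 days = Dec 16 2031.

Dec 16 2031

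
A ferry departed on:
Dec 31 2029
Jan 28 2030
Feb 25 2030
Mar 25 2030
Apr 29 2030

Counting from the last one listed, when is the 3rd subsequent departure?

Jul 29 2030

These are Mondays with 28, 28, 28, 35-day gaps.
Each is the final Monday of its month — Dec 31 2029 is past the 28th, so '4th Monday' doesn't fit.
Last Monday of May 2030: May 27 2030.
June 2030 ends with Monday Jun 24 2030.
Last Monday of July 2030: Jul 29 2030.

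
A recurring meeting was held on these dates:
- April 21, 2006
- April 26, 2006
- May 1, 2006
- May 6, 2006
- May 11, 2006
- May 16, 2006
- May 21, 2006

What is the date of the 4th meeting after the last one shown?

The spacing is 5, 5, 5, 5, 5, 5 days — always 5 days.
May 21, 2006 + 5 days = May 26, 2006.
May 26, 2006 + 5 days = May 31, 2006.
May 31, 2006 + 5 days = June 5, 2006.
June 5, 2006 + 5 days = June 10, 2006.

June 10, 2006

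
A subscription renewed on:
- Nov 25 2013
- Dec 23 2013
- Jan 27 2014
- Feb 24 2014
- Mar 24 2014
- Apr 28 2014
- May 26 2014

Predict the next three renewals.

Jun 23 2014, Jul 28 2014, Aug 25 2014

Gaps: 28, 35, 28, 28, 35, 28 days — a mix of 28 and 35. Every date is a Monday.
Each is the 4th Monday of its month.
4th Monday of June 2014: Jun 23 2014.
July 2014 — 4th Monday is Jul 28 2014.
August 2014 — 4th Monday is Aug 25 2014.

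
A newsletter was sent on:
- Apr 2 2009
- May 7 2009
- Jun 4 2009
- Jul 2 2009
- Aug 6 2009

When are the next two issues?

Sep 3 2009, Oct 1 2009

All dates are Thursdays, 35, 28, 28, 35 days apart.
Specifically, the 1st Thursday of each month.
1st Thursday of September 2009: Sep 3 2009.
October 2009 — 1st Thursday is Oct 1 2009.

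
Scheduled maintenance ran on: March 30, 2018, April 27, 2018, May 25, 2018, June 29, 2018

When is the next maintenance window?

July 27, 2018

All Fridays; the gaps (28, 28, 35) vary with month length.
This is the last Friday of each month.
July 2018 ends with Friday July 27, 2018.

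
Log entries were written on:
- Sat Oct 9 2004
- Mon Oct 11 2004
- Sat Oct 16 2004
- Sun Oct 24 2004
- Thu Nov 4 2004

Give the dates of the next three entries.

Gaps: 2, 5, 8, 11 days — each gap is 3 larger than the previous one.
Next gap: 14 days. Thu Nov 4 2004 + 14 days = Thu Nov 18 2004.
Next gap: 17 days. Thu Nov 18 2004 + 17 days = Sun Dec 5 2004.
Next gap: 20 days. Sun Dec 5 2004 + 20 days = Sat Dec 25 2004.

Thu Nov 18 2004, Sun Dec 5 2004, Sat Dec 25 2004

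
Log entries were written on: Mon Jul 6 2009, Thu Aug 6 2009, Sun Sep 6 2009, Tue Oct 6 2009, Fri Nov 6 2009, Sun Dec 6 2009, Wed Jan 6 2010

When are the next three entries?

Sat Feb 6 2010, Sat Mar 6 2010, Tue Apr 6 2010

The day-of-month is always 6 (31, 31, 30, 31, 30, 31 days between events).
So this recurs on the 6th of each month.
Next: February 2010 → Sat Feb 6 2010.
Next: March 2010 → Sat Mar 6 2010.
Next: April 2010 → Tue Apr 6 2010.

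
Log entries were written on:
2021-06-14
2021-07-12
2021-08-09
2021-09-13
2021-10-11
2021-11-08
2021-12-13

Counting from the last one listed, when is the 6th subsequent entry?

2022-06-13

Gaps: 28, 28, 35, 28, 28, 35 days — a mix of 28 and 35. Every date is a Monday.
Each is the 2nd Monday of its month.
January 2022 — 2nd Monday is 2022-01-10.
February 2022 — 2nd Monday is 2022-02-14.
2nd Monday of March 2022: 2022-03-14.
2nd Monday of April 2022: 2022-04-11.
May 2022 — 2nd Monday is 2022-05-09.
June 2022 — 2nd Monday is 2022-06-13.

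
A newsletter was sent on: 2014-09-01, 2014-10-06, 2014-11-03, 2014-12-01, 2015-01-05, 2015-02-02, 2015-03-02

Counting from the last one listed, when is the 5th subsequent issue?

2015-08-03

Gaps: 35, 28, 28, 35, 28, 28 days — a mix of 28 and 35. Every date is a Monday.
Each is the 1st Monday of its month.
April 2015 — 1st Monday is 2015-04-06.
May 2015 — 1st Monday is 2015-05-04.
1st Monday of June 2015: 2015-06-01.
1st Monday of July 2015: 2015-07-06.
August 2015 — 1st Monday is 2015-08-03.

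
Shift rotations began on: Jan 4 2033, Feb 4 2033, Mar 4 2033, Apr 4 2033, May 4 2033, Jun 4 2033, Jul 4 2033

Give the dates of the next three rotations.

Aug 4 2033, Sep 4 2033, Oct 4 2033

The day-of-month is always 4 (31, 28, 31, 30, 31, 30 days between events).
So this recurs on the 4th of each month.
August 2033: Aug 4 2033.
September 2033: Sep 4 2033.
October 2033: Oct 4 2033.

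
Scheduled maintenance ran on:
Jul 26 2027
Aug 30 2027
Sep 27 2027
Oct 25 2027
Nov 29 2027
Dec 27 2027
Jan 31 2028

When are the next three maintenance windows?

Feb 28 2028, Mar 27 2028, Apr 24 2028

All Mondays; the gaps (35, 28, 28, 35, 28, 35) vary with month length.
This is the last Monday of each month.
Last Monday of February 2028: Feb 28 2028.
Last Monday of March 2028: Mar 27 2028.
Last Monday of April 2028: Apr 24 2028.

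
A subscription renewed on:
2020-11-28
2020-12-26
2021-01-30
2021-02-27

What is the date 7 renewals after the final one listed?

2021-09-25

Every date is a Saturday; gaps 28, 35, 28 days.
Each is the last Saturday of its month (at least one falls on the 29th or later, ruling out '4th Saturday').
March 2021 ends with Saturday 2021-03-27.
April 2021 ends with Saturday 2021-04-24.
Last Saturday of May 2021: 2021-05-29.
Last Saturday of June 2021: 2021-06-26.
Last Saturday of July 2021: 2021-07-31.
Last Saturday of August 2021: 2021-08-28.
September 2021 ends with Saturday 2021-09-25.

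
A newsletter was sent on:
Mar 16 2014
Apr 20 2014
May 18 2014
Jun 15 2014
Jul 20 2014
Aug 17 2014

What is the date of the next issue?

Sep 21 2014

All dates are Sundays, 35, 28, 28, 35, 28 days apart.
Specifically, the 3rd Sunday of each month.
3rd Sunday of September 2014: Sep 21 2014.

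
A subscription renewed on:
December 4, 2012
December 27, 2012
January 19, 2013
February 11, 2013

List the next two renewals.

Every event comes 23 days after the last (23, 23, 23).
February 11, 2013 + 23 days = March 6, 2013.
March 6, 2013 + 23 days = March 29, 2013.

March 6, 2013; March 29, 2013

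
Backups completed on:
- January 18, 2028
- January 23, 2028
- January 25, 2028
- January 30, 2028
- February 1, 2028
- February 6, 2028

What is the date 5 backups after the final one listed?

The gap pattern 5, 2, 5, 2, 5 repeats every 2 events.
These are the Tuesdays and Sundays of each week.
The following Tuesday is February 8, 2028.
The following Sunday is February 13, 2028.
Next Tuesday: February 15, 2028.
Next Sunday: February 20, 2028.
The following Tuesday is February 22, 2028.

February 22, 2028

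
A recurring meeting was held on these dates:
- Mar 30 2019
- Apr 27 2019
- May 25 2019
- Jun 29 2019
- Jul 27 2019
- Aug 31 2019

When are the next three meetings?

Sep 28 2019, Oct 26 2019, Nov 30 2019

All Saturdays; the gaps (28, 28, 35, 28, 35) vary with month length.
This is the last Saturday of each month.
Last Saturday of September 2019: Sep 28 2019.
October 2019 ends with Saturday Oct 26 2019.
November 2019 ends with Saturday Nov 30 2019.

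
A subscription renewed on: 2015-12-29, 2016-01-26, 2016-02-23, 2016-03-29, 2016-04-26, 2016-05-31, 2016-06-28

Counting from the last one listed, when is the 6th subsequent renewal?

2016-12-27

Every date is a Tuesday; gaps 28, 28, 35, 28, 35, 28 days.
Each is the last Tuesday of its month (at least one falls on the 29th or later, ruling out '4th Tuesday').
Last Tuesday of July 2016: 2016-07-26.
August 2016 ends with Tuesday 2016-08-30.
September 2016 ends with Tuesday 2016-09-27.
October 2016 ends with Tuesday 2016-10-25.
November 2016 ends with Tuesday 2016-11-29.
December 2016 ends with Tuesday 2016-12-27.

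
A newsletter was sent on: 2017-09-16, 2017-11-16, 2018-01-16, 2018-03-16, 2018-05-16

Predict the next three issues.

2018-07-16, 2018-09-16, 2018-11-16

Each date is the 16th; the gaps (61, 61, 59, 61) track the month lengths.
The rule is the 16th of every 2 months.
July 2018: 2018-07-16.
Next: September 2018 → 2018-09-16.
November 2018: 2018-11-16.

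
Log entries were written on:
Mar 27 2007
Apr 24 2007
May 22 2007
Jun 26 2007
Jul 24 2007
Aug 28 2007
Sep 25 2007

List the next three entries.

Gaps: 28, 28, 35, 28, 35, 28 days — a mix of 28 and 35. Every date is a Tuesday.
Each is the 4th Tuesday of its month.
October 2007 — 4th Tuesday is Oct 23 2007.
November 2007 — 4th Tuesday is Nov 27 2007.
December 2007 — 4th Tuesday is Dec 25 2007.

Oct 23 2007, Nov 27 2007, Dec 25 2007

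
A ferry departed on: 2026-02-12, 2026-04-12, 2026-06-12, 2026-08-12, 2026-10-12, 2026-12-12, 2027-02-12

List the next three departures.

2027-04-12, 2027-06-12, 2027-08-12

The day-of-month is always 12 (59, 61, 61, 61, 61, 62 days between events).
So this recurs on the 12th of every 2 months.
April 2027: 2027-04-12.
June 2027: 2027-06-12.
August 2027: 2027-08-12.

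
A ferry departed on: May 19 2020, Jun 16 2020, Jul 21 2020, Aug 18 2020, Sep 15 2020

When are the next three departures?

All dates are Tuesdays, 28, 35, 28, 28 days apart.
Specifically, the 3rd Tuesday of each month.
October 2020 — 3rd Tuesday is Oct 20 2020.
3rd Tuesday of November 2020: Nov 17 2020.
3rd Tuesday of December 2020: Dec 15 2020.

Oct 20 2020, Nov 17 2020, Dec 15 2020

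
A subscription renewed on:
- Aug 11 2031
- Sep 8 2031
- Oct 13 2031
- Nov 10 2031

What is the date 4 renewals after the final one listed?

Mar 8 2032

All dates are Mondays, 28, 35, 28 days apart.
Specifically, the 2nd Monday of each month.
December 2031 — 2nd Monday is Dec 8 2031.
January 2032 — 2nd Monday is Jan 12 2032.
February 2032 — 2nd Monday is Feb 9 2032.
2nd Monday of March 2032: Mar 8 2032.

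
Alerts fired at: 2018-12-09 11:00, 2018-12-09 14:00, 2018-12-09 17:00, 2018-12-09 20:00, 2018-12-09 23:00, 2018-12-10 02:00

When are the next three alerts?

Spacing: 3, 3, 3, 3, 3 h — constant 3 h.
2018-12-10 02:00 + 3 h = 2018-12-10 05:00.
2018-12-10 05:00 + 3 h = 2018-12-10 08:00.
2018-12-10 08:00 + 3 h = 2018-12-10 11:00.

2018-12-10 05:00, 2018-12-10 08:00, 2018-12-10 11:00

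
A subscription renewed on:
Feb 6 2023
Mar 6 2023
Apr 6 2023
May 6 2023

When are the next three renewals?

The day-of-month is always 6 (28, 31, 30 days between events).
So this recurs on the 6th of each month.
June 2023: Jun 6 2023.
July 2023: Jul 6 2023.
Next: August 2023 → Aug 6 2023.

Jun 6 2023, Jul 6 2023, Aug 6 2023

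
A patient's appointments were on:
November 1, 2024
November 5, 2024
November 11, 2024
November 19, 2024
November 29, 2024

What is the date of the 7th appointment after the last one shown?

April 4, 2025

Intervals are 4, 6, 8, 10 days — an arithmetic progression with common difference 2.
Next gap: 12 days. November 29, 2024 + 12 days = December 11, 2024.
Next gap: 14 days. December 11, 2024 + 14 days = December 25, 2024.
Next gap: 16 days. December 25, 2024 + 16 days = January 10, 2025.
Next gap: 18 days. January 10, 2025 + 18 days = January 28, 2025.
Next gap: 20 days. January 28, 2025 + 20 days = February 17, 2025.
Next gap: 22 days. February 17, 2025 + 22 days = March 11, 2025.
Next gap: 24 days. March 11, 2025 + 24 days = April 4, 2025.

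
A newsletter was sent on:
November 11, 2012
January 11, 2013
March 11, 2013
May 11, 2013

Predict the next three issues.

July 11, 2013; September 11, 2013; November 11, 2013

Each date is the 11th; the gaps (61, 59, 61) track the month lengths.
The rule is the 11th of every 2 months.
July 2013: July 11, 2013.
Next: September 2013 → September 11, 2013.
Next: November 2013 → November 11, 2013.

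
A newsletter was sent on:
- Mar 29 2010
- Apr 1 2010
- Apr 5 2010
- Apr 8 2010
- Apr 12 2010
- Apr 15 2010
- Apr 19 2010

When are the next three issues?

Apr 22 2010, Apr 26 2010, Apr 29 2010

Every event lands on a Monday or Thursday (gaps cycle 3, 4, 3, 4, 3, 4).
So the schedule is: every Monday and Thursday.
The following Thursday is Apr 22 2010.
The following Monday is Apr 26 2010.
The following Thursday is Apr 29 2010.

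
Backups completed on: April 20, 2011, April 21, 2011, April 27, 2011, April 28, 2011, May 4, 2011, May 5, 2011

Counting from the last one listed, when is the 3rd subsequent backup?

May 18, 2011

Gaps: 1, 6, 1, 6, 1 days — not constant, but cyclic with period 2.
The events fall on every Wednesday and Thursday.
The following Wednesday is May 11, 2011.
Next Thursday: May 12, 2011.
Next Wednesday: May 18, 2011.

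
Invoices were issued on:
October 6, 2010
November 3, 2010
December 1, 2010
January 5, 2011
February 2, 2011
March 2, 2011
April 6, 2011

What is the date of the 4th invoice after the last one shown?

Gaps: 28, 28, 35, 28, 28, 35 days — a mix of 28 and 35. Every date is a Wednesday.
Each is the 1st Wednesday of its month.
1st Wednesday of May 2011: May 4, 2011.
June 2011 — 1st Wednesday is June 1, 2011.
1st Wednesday of July 2011: July 6, 2011.
1st Wednesday of August 2011: August 3, 2011.

August 3, 2011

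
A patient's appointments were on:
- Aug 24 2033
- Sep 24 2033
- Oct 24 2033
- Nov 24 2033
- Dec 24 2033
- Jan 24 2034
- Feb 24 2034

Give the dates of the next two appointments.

Gaps: 31, 30, 31, 30, 31, 31 days — not constant. Every event is on the 24th of the month.
Pattern: the 24th of each month.
Next: March 2034 → Mar 24 2034.
Next: April 2034 → Apr 24 2034.

Mar 24 2034, Apr 24 2034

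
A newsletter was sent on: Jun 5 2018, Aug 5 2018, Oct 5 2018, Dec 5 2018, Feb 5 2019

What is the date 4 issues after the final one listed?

Oct 5 2019

Gaps: 61, 61, 61, 62 days — not constant. Every event is on the 5th of the month.
Pattern: the 5th of every 2 months.
Next: April 2019 → Apr 5 2019.
June 2019: Jun 5 2019.
Next: August 2019 → Aug 5 2019.
October 2019: Oct 5 2019.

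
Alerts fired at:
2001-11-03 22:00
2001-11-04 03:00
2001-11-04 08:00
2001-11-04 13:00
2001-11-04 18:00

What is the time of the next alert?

2001-11-04 23:00

Spacing: 5, 5, 5, 5 h — constant 5 h.
2001-11-04 18:00 + 5 h = 2001-11-04 23:00.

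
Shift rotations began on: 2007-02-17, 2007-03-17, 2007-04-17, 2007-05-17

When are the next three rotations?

2007-06-17, 2007-07-17, 2007-08-17

Each date is the 17th; the gaps (28, 31, 30) track the month lengths.
The rule is the 17th of each month.
Next: June 2007 → 2007-06-17.
Next: July 2007 → 2007-07-17.
Next: August 2007 → 2007-08-17.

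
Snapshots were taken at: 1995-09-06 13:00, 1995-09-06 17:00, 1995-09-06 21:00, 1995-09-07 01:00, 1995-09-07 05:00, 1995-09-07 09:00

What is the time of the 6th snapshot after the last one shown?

Spacing: 4, 4, 4, 4, 4 h — constant 4 h.
1995-09-07 09:00 + 4 h = 1995-09-07 13:00.
1995-09-07 13:00 + 4 h = 1995-09-07 17:00.
1995-09-07 17:00 + 4 h = 1995-09-07 21:00.
1995-09-07 21:00 + 4 h = 1995-09-08 01:00.
1995-09-08 01:00 + 4 h = 1995-09-08 05:00.
1995-09-08 05:00 + 4 h = 1995-09-08 09:00.

1995-09-08 09:00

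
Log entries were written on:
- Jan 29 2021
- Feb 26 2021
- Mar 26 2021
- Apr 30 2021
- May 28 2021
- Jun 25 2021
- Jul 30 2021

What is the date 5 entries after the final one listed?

All Fridays; the gaps (28, 28, 35, 28, 28, 35) vary with month length.
This is the last Friday of each month.
Last Friday of August 2021: Aug 27 2021.
Last Friday of September 2021: Sep 24 2021.
October 2021 ends with Friday Oct 29 2021.
Last Friday of November 2021: Nov 26 2021.
December 2021 ends with Friday Dec 31 2021.

Dec 31 2021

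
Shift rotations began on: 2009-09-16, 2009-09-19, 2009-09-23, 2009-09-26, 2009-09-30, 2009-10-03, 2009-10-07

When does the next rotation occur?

Gaps: 3, 4, 3, 4, 3, 4 days — not constant, but cyclic with period 2.
The events fall on every Wednesday and Saturday.
The following Saturday is 2009-10-10.

2009-10-10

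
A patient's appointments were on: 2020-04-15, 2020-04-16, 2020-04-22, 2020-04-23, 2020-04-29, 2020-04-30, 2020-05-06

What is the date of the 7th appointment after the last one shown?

The gap pattern 1, 6, 1, 6, 1, 6 repeats every 2 events.
These are the Wednesdays and Thursdays of each week.
The following Thursday is 2020-05-07.
The following Wednesday is 2020-05-13.
Next Thursday: 2020-05-14.
Next Wednesday: 2020-05-20.
Next Thursday: 2020-05-21.
The following Wednesday is 2020-05-27.
The following Thursday is 2020-05-28.

2020-05-28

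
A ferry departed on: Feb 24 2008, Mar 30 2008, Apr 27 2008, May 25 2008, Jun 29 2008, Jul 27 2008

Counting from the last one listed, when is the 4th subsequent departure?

Nov 30 2008

All Sundays; the gaps (35, 28, 28, 35, 28) vary with month length.
This is the last Sunday of each month.
August 2008 ends with Sunday Aug 31 2008.
Last Sunday of September 2008: Sep 28 2008.
October 2008 ends with Sunday Oct 26 2008.
Last Sunday of November 2008: Nov 30 2008.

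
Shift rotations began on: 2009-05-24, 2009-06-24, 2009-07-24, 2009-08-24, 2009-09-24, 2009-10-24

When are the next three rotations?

2009-11-24, 2009-12-24, 2010-01-24

Each date is the 24th; the gaps (31, 30, 31, 31, 30) track the month lengths.
The rule is the 24th of each month.
Next: November 2009 → 2009-11-24.
Next: December 2009 → 2009-12-24.
Next: January 2010 → 2010-01-24.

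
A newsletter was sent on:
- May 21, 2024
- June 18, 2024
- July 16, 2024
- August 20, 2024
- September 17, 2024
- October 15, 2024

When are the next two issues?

These are Tuesdays at 28- or 35-day spacing (28, 28, 35, 28, 28).
The pattern: 3rd Tuesday of the month.
3rd Tuesday of November 2024: November 19, 2024.
December 2024 — 3rd Tuesday is December 17, 2024.

November 19, 2024; December 17, 2024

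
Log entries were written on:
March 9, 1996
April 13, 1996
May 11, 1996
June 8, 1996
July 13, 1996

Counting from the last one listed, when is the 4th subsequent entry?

All dates are Saturdays, 35, 28, 28, 35 days apart.
Specifically, the 2nd Saturday of each month.
August 1996 — 2nd Saturday is August 10, 1996.
September 1996 — 2nd Saturday is September 14, 1996.
October 1996 — 2nd Saturday is October 12, 1996.
2nd Saturday of November 1996: November 9, 1996.

November 9, 1996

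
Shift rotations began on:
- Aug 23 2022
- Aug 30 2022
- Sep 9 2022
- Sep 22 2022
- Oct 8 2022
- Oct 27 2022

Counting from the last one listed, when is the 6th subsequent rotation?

Apr 22 2023

Gaps: 7, 10, 13, 16, 19 days — each gap is 3 larger than the previous one.
Next gap: 22 days. Oct 27 2022 + 22 days = Nov 18 2022.
Next gap: 25 days. Nov 18 2022 + 25 days = Dec 13 2022.
Next gap: 28 days. Dec 13 2022 + 28 days = Jan 10 2023.
Next gap: 31 days. Jan 10 2023 + 31 days = Feb 10 2023.
Next gap: 34 days. Feb 10 2023 + 34 days = Mar 16 2023.
Next gap: 37 days. Mar 16 2023 + 37 days = Apr 22 2023.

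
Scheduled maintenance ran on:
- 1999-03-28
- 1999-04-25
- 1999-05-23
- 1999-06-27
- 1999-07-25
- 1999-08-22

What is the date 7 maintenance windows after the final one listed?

All dates are Sundays, 28, 28, 35, 28, 28 days apart.
Specifically, the 4th Sunday of each month.
September 1999 — 4th Sunday is 1999-09-26.
4th Sunday of October 1999: 1999-10-24.
November 1999 — 4th Sunday is 1999-11-28.
December 1999 — 4th Sunday is 1999-12-26.
January 2000 — 4th Sunday is 2000-01-23.
February 2000 — 4th Sunday is 2000-02-27.
March 2000 — 4th Sunday is 2000-03-26.

2000-03-26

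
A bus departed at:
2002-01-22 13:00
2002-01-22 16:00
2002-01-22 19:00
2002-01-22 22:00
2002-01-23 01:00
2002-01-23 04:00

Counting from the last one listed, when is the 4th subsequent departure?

2002-01-23 16:00

Gaps: 3, 3, 3, 3, 3 hours — each event is 3 hours after the previous one.
2002-01-23 04:00 + 3 h = 2002-01-23 07:00.
2002-01-23 07:00 + 3 h = 2002-01-23 10:00.
2002-01-23 10:00 + 3 h = 2002-01-23 13:00.
2002-01-23 13:00 + 3 h = 2002-01-23 16:00.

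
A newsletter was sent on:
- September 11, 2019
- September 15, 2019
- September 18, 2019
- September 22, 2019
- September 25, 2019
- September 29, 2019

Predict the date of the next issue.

October 2, 2019

Every event lands on a Wednesday or Sunday (gaps cycle 4, 3, 4, 3, 4).
So the schedule is: every Wednesday and Sunday.
The following Wednesday is October 2, 2019.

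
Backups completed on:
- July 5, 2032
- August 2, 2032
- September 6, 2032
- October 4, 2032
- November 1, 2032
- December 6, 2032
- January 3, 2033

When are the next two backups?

All dates are Mondays, 28, 35, 28, 28, 35, 28 days apart.
Specifically, the 1st Monday of each month.
1st Monday of February 2033: February 7, 2033.
1st Monday of March 2033: March 7, 2033.

February 7, 2033; March 7, 2033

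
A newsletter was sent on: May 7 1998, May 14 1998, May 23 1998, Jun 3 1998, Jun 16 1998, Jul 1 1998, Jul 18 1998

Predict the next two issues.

The spacing grows by 2 each time: 7, 9, 11, 13, 15, 17 days.
Next gap: 19 days. Jul 18 1998 + 19 days = Aug 6 1998.
Next gap: 21 days. Aug 6 1998 + 21 days = Aug 27 1998.

Aug 6 1998, Aug 27 1998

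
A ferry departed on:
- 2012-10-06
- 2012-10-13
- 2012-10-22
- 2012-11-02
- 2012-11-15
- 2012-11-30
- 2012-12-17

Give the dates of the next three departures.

2013-01-05, 2013-01-26, 2013-02-18

Gaps: 7, 9, 11, 13, 15, 17 days — each gap is 2 larger than the previous one.
Next gap: 19 days. 2012-12-17 + 19 days = 2013-01-05.
Next gap: 21 days. 2013-01-05 + 21 days = 2013-01-26.
Next gap: 23 days. 2013-01-26 + 23 days = 2013-02-18.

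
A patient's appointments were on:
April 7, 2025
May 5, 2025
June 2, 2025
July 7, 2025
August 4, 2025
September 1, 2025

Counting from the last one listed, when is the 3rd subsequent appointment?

December 1, 2025

All dates are Mondays, 28, 28, 35, 28, 28 days apart.
Specifically, the 1st Monday of each month.
1st Monday of October 2025: October 6, 2025.
1st Monday of November 2025: November 3, 2025.
December 2025 — 1st Monday is December 1, 2025.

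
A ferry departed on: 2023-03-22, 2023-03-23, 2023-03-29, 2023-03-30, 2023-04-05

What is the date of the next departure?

2023-04-06

Gaps: 1, 6, 1, 6 days — not constant, but cyclic with period 2.
The events fall on every Wednesday and Thursday.
The following Thursday is 2023-04-06.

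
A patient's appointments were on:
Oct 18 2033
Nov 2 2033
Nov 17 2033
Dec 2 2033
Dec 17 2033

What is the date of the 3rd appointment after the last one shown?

Gaps between consecutive events: 15, 15, 15, 15 days — a constant 15-day interval.
Dec 17 2033 + 15 days = Jan 1 2034.
Jan 1 2034 + 15 days = Jan 16 2034.
Jan 16 2034 + 15 days = Jan 31 2034.

Jan 31 2034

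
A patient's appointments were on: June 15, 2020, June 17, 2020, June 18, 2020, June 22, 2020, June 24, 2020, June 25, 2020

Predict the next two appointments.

The gap pattern 2, 1, 4, 2, 1 repeats every 3 events.
These are the Mondays, Wednesdays and Thursdays of each week.
The following Monday is June 29, 2020.
Next Wednesday: July 1, 2020.

June 29, 2020; July 1, 2020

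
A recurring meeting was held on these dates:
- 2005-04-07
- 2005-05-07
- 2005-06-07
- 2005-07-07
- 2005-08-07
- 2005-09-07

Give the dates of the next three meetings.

Gaps: 30, 31, 30, 31, 31 days — not constant. Every event is on the 7th of the month.
Pattern: the 7th of each month.
October 2005: 2005-10-07.
November 2005: 2005-11-07.
Next: December 2005 → 2005-12-07.

2005-10-07, 2005-11-07, 2005-12-07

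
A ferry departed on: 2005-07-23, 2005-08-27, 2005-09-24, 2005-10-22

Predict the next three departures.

Gaps: 35, 28, 28 days — a mix of 28 and 35. Every date is a Saturday.
Each is the 4th Saturday of its month.
November 2005 — 4th Saturday is 2005-11-26.
4th Saturday of December 2005: 2005-12-24.
January 2006 — 4th Saturday is 2006-01-28.

2005-11-26, 2005-12-24, 2006-01-28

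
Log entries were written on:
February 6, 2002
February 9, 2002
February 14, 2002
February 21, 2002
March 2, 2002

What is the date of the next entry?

The spacing grows by 2 each time: 3, 5, 7, 9 days.
Next gap: 11 days. March 2, 2002 + 11 days = March 13, 2002.

March 13, 2002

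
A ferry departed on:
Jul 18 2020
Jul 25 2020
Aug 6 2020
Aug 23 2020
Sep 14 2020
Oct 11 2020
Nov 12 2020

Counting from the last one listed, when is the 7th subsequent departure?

The spacing grows by 5 each time: 7, 12, 17, 22, 27, 32 days.
Next gap: 37 days. Nov 12 2020 + 37 days = Dec 19 2020.
Next gap: 42 days. Dec 19 2020 + 42 days = Jan 30 2021.
Next gap: 47 days. Jan 30 2021 + 47 days = Mar 18 2021.
Next gap: 52 days. Mar 18 2021 + 52 days = May 9 2021.
Next gap: 57 days. May 9 2021 + 57 days = Jul 5 2021.
Next gap: 62 days. Jul 5 2021 + 62 days = Sep 5 2021.
Next gap: 67 days. Sep 5 2021 + 67 days = Nov 11 2021.

Nov 11 2021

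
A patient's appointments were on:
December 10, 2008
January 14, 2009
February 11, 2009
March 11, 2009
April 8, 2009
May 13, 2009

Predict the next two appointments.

June 10, 2009; July 8, 2009

All dates are Wednesdays, 35, 28, 28, 28, 35 days apart.
Specifically, the 2nd Wednesday of each month.
June 2009 — 2nd Wednesday is June 10, 2009.
2nd Wednesday of July 2009: July 8, 2009.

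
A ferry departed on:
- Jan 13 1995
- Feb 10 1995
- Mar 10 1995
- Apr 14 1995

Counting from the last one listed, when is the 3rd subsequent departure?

Jul 14 1995

All dates are Fridays, 28, 28, 35 days apart.
Specifically, the 2nd Friday of each month.
2nd Friday of May 1995: May 12 1995.
June 1995 — 2nd Friday is Jun 9 1995.
2nd Friday of July 1995: Jul 14 1995.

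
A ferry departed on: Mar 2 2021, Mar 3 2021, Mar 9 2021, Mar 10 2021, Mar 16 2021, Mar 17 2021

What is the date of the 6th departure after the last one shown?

Gaps: 1, 6, 1, 6, 1 days — not constant, but cyclic with period 2.
The events fall on every Tuesday and Wednesday.
Next Tuesday: Mar 23 2021.
The following Wednesday is Mar 24 2021.
The following Tuesday is Mar 30 2021.
Next Wednesday: Mar 31 2021.
Next Tuesday: Apr 6 2021.
The following Wednesday is Apr 7 2021.

Apr 7 2021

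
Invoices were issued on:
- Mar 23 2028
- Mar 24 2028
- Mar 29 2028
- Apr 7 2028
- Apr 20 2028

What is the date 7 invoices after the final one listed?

Nov 9 2028

The spacing grows by 4 each time: 1, 5, 9, 13 days.
Next gap: 17 days. Apr 20 2028 + 17 days = May 7 2028.
Next gap: 21 days. May 7 2028 + 21 days = May 28 2028.
Next gap: 25 days. May 28 2028 + 25 days = Jun 22 2028.
Next gap: 29 days. Jun 22 2028 + 29 days = Jul 21 2028.
Next gap: 33 days. Jul 21 2028 + 33 days = Aug 23 2028.
Next gap: 37 days. Aug 23 2028 + 37 days = Sep 29 2028.
Next gap: 41 days. Sep 29 2028 + 41 days = Nov 9 2028.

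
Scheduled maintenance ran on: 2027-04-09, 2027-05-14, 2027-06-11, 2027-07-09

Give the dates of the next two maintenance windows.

Gaps: 35, 28, 28 days — a mix of 28 and 35. Every date is a Friday.
Each is the 2nd Friday of its month.
August 2027 — 2nd Friday is 2027-08-13.
2nd Friday of September 2027: 2027-09-10.

2027-08-13, 2027-09-10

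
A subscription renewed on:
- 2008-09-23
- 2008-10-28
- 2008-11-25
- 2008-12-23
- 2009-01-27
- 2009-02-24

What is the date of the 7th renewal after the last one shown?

2009-09-22

Gaps: 35, 28, 28, 35, 28 days — a mix of 28 and 35. Every date is a Tuesday.
Each is the 4th Tuesday of its month.
4th Tuesday of March 2009: 2009-03-24.
April 2009 — 4th Tuesday is 2009-04-28.
May 2009 — 4th Tuesday is 2009-05-26.
4th Tuesday of June 2009: 2009-06-23.
July 2009 — 4th Tuesday is 2009-07-28.
August 2009 — 4th Tuesday is 2009-08-25.
September 2009 — 4th Tuesday is 2009-09-22.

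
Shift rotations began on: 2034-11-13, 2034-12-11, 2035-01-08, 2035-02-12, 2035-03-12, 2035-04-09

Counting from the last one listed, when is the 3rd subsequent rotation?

2035-07-09

These are Mondays at 28- or 35-day spacing (28, 28, 35, 28, 28).
The pattern: 2nd Monday of the month.
May 2035 — 2nd Monday is 2035-05-14.
2nd Monday of June 2035: 2035-06-11.
2nd Monday of July 2035: 2035-07-09.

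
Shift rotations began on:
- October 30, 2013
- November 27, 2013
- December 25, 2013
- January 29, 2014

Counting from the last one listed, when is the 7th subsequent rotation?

These are Wednesdays with 28, 28, 35-day gaps.
Each is the final Wednesday of its month — October 30, 2013 is past the 28th, so '4th Wednesday' doesn't fit.
Last Wednesday of February 2014: February 26, 2014.
Last Wednesday of March 2014: March 26, 2014.
Last Wednesday of April 2014: April 30, 2014.
May 2014 ends with Wednesday May 28, 2014.
Last Wednesday of June 2014: June 25, 2014.
July 2014 ends with Wednesday July 30, 2014.
Last Wednesday of August 2014: August 27, 2014.

August 27, 2014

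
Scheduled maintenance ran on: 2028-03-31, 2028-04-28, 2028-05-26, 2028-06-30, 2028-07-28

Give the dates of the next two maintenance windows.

All Fridays; the gaps (28, 28, 35, 28) vary with month length.
This is the last Friday of each month.
August 2028 ends with Friday 2028-08-25.
September 2028 ends with Friday 2028-09-29.

2028-08-25, 2028-09-29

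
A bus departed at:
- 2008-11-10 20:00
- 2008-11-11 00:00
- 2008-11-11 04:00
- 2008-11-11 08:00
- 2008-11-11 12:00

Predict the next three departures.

Spacing: 4, 4, 4, 4 h — constant 4 h.
2008-11-11 12:00 + 4 h = 2008-11-11 16:00.
2008-11-11 16:00 + 4 h = 2008-11-11 20:00.
2008-11-11 20:00 + 4 h = 2008-11-12 00:00.

2008-11-11 16:00, 2008-11-11 20:00, 2008-11-12 00:00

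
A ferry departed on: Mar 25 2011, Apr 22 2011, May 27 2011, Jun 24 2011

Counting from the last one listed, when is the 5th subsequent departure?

These are Fridays at 28- or 35-day spacing (28, 35, 28).
The pattern: 4th Friday of the month.
4th Friday of July 2011: Jul 22 2011.
August 2011 — 4th Friday is Aug 26 2011.
4th Friday of September 2011: Sep 23 2011.
October 2011 — 4th Friday is Oct 28 2011.
4th Friday of November 2011: Nov 25 2011.

Nov 25 2011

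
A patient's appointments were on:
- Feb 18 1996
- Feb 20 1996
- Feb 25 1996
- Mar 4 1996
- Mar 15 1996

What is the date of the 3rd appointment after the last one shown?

The spacing grows by 3 each time: 2, 5, 8, 11 days.
Next gap: 14 days. Mar 15 1996 + 14 days = Mar 29 1996.
Next gap: 17 days. Mar 29 1996 + 17 days = Apr 15 1996.
Next gap: 20 days. Apr 15 1996 + 20 days = May 5 1996.

May 5 1996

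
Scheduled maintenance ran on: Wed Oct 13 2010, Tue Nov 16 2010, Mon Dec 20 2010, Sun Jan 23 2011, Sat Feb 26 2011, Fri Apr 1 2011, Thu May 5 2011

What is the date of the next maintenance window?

Gaps between consecutive events: 34, 34, 34, 34, 34, 34 days — a constant 34-day interval.
Thu May 5 2011 + 34 days = Wed Jun 8 2011.

Wed Jun 8 2011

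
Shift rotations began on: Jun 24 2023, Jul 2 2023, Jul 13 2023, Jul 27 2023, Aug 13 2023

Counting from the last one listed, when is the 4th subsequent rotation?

Nov 19 2023

Intervals are 8, 11, 14, 17 days — an arithmetic progression with common difference 3.
Next gap: 20 days. Aug 13 2023 + 20 days = Sep 2 2023.
Next gap: 23 days. Sep 2 2023 + 23 days = Sep 25 2023.
Next gap: 26 days. Sep 25 2023 + 26 days = Oct 21 2023.
Next gap: 29 days. Oct 21 2023 + 29 days = Nov 19 2023.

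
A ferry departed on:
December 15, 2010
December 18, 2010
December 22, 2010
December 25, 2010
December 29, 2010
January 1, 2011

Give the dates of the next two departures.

January 5, 2011; January 8, 2011

Every event lands on a Wednesday or Saturday (gaps cycle 3, 4, 3, 4, 3).
So the schedule is: every Wednesday and Saturday.
The following Wednesday is January 5, 2011.
Next Saturday: January 8, 2011.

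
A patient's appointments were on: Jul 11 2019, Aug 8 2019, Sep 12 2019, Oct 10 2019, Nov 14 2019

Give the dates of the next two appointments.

Dec 12 2019, Jan 9 2020

Gaps: 28, 35, 28, 35 days — a mix of 28 and 35. Every date is a Thursday.
Each is the 2nd Thursday of its month.
December 2019 — 2nd Thursday is Dec 12 2019.
2nd Thursday of January 2020: Jan 9 2020.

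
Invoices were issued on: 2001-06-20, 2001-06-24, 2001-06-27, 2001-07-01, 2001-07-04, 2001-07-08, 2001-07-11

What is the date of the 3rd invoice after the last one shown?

Gaps: 4, 3, 4, 3, 4, 3 days — not constant, but cyclic with period 2.
The events fall on every Wednesday and Sunday.
The following Sunday is 2001-07-15.
The following Wednesday is 2001-07-18.
Next Sunday: 2001-07-22.

2001-07-22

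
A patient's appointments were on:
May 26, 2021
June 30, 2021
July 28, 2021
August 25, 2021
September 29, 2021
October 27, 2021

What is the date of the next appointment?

Every date is a Wednesday; gaps 35, 28, 28, 35, 28 days.
Each is the last Wednesday of its month (at least one falls on the 29th or later, ruling out '4th Wednesday').
Last Wednesday of November 2021: November 24, 2021.

November 24, 2021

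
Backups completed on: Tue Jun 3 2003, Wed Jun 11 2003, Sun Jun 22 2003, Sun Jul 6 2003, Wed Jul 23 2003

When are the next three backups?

Tue Aug 12 2003, Thu Sep 4 2003, Tue Sep 30 2003

The spacing grows by 3 each time: 8, 11, 14, 17 days.
Next gap: 20 days. Wed Jul 23 2003 + 20 days = Tue Aug 12 2003.
Next gap: 23 days. Tue Aug 12 2003 + 23 days = Thu Sep 4 2003.
Next gap: 26 days. Thu Sep 4 2003 + 26 days = Tue Sep 30 2003.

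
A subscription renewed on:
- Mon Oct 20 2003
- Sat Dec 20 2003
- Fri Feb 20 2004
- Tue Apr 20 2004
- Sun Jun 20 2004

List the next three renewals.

Each date is the 20th; the gaps (61, 62, 60, 61) track the month lengths.
The rule is the 20th of every 2 months.
Next: August 2004 → Fri Aug 20 2004.
October 2004: Wed Oct 20 2004.
December 2004: Mon Dec 20 2004.

Fri Aug 20 2004, Wed Oct 20 2004, Mon Dec 20 2004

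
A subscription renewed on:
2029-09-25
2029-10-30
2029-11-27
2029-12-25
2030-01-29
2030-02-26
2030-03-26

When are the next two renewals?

These are Tuesdays with 35, 28, 28, 35, 28, 28-day gaps.
Each is the final Tuesday of its month — 2029-10-30 is past the 28th, so '4th Tuesday' doesn't fit.
April 2030 ends with Tuesday 2030-04-30.
May 2030 ends with Tuesday 2030-05-28.

2030-04-30, 2030-05-28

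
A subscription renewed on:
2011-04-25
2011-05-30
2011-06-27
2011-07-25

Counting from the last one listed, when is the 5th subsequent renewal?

All Mondays; the gaps (35, 28, 28) vary with month length.
This is the last Monday of each month.
August 2011 ends with Monday 2011-08-29.
September 2011 ends with Monday 2011-09-26.
October 2011 ends with Monday 2011-10-31.
Last Monday of November 2011: 2011-11-28.
Last Monday of December 2011: 2011-12-26.

2011-12-26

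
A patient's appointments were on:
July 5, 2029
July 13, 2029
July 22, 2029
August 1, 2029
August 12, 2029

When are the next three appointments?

Intervals are 8, 9, 10, 11 days — an arithmetic progression with common difference 1.
Next gap: 12 days. August 12, 2029 + 12 days = August 24, 2029.
Next gap: 13 days. August 24, 2029 + 13 days = September 6, 2029.
Next gap: 14 days. September 6, 2029 + 14 days = September 20, 2029.

August 24, 2029; September 6, 2029; September 20, 2029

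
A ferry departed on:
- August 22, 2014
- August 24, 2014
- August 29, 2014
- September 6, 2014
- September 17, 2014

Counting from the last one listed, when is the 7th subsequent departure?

February 25, 2015

Gaps: 2, 5, 8, 11 days — each gap is 3 larger than the previous one.
Next gap: 14 days. September 17, 2014 + 14 days = October 1, 2014.
Next gap: 17 days. October 1, 2014 + 17 days = October 18, 2014.
Next gap: 20 days. October 18, 2014 + 20 days = November 7, 2014.
Next gap: 23 days. November 7, 2014 + 23 days = November 30, 2014.
Next gap: 26 days. November 30, 2014 + 26 days = December 26, 2014.
Next gap: 29 days. December 26, 2014 + 29 days = January 24, 2015.
Next gap: 32 days. January 24, 2015 + 32 days = February 25, 2015.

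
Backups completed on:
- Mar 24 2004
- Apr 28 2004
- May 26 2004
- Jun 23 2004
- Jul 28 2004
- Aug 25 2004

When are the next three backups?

Sep 22 2004, Oct 27 2004, Nov 24 2004

Gaps: 35, 28, 28, 35, 28 days — a mix of 28 and 35. Every date is a Wednesday.
Each is the 4th Wednesday of its month.
4th Wednesday of September 2004: Sep 22 2004.
October 2004 — 4th Wednesday is Oct 27 2004.
November 2004 — 4th Wednesday is Nov 24 2004.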